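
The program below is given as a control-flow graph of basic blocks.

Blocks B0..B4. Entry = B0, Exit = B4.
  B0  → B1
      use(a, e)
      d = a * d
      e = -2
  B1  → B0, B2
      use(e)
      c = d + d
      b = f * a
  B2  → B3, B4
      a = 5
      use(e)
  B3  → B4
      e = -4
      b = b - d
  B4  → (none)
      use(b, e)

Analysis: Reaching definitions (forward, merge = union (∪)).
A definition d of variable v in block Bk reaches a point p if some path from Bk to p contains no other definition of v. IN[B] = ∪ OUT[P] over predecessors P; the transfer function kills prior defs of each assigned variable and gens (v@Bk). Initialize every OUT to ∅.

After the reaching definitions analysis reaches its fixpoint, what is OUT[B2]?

Answer: {a@B2, b@B1, c@B1, d@B0, e@B0}

Derivation:
Fixpoint table:
  B0:   IN={b@B1, c@B1, d@B0, e@B0}   OUT={b@B1, c@B1, d@B0, e@B0}
  B1:   IN={b@B1, c@B1, d@B0, e@B0}   OUT={b@B1, c@B1, d@B0, e@B0}
  B2:   IN={b@B1, c@B1, d@B0, e@B0}   OUT={a@B2, b@B1, c@B1, d@B0, e@B0}
  B3:   IN={a@B2, b@B1, c@B1, d@B0, e@B0}   OUT={a@B2, b@B3, c@B1, d@B0, e@B3}
  B4:   IN={a@B2, b@B1, b@B3, c@B1, d@B0, e@B0, e@B3}   OUT={a@B2, b@B1, b@B3, c@B1, d@B0, e@B0, e@B3}

Merge at B2: IN[B2] = OUT[B1] = {b@B1, c@B1, d@B0, e@B0}
Applying B2's transfer function to that IN value gives OUT[B2] (row B2 above).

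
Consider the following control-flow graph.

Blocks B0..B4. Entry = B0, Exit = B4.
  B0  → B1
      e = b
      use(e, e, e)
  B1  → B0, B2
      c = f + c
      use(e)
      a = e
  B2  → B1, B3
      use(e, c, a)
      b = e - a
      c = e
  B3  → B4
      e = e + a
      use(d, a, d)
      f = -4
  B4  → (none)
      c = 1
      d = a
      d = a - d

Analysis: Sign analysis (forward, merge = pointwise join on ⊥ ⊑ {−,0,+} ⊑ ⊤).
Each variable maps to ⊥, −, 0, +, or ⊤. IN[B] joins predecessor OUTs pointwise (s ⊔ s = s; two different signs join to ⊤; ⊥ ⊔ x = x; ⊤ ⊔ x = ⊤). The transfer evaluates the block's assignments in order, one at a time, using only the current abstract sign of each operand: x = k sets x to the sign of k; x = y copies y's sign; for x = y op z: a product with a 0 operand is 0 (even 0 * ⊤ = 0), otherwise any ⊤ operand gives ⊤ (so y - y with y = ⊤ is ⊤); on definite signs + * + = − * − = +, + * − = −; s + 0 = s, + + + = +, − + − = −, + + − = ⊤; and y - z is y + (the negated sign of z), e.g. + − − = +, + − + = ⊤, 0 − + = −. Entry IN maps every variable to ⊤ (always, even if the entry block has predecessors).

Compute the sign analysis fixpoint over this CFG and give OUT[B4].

Answer: {a: ⊤, b: ⊤, c: +, d: ⊤, e: ⊤, f: -}

Trace:
Fixpoint table:
  B0:   IN=(all ⊤)   OUT=(all ⊤)
  B1:   IN=(all ⊤)   OUT=(all ⊤)
  B2:   IN=(all ⊤)   OUT=(all ⊤)
  B3:   IN=(all ⊤)   OUT={f:-; rest ⊤}
  B4:   IN={f:-; rest ⊤}   OUT={c:+, f:-; rest ⊤}

Merge at B4: IN[B4] = OUT[B3] = {a: ⊤, b: ⊤, c: ⊤, d: ⊤, e: ⊤, f: -}
Applying B4's transfer function to that IN value gives OUT[B4] (row B4 above).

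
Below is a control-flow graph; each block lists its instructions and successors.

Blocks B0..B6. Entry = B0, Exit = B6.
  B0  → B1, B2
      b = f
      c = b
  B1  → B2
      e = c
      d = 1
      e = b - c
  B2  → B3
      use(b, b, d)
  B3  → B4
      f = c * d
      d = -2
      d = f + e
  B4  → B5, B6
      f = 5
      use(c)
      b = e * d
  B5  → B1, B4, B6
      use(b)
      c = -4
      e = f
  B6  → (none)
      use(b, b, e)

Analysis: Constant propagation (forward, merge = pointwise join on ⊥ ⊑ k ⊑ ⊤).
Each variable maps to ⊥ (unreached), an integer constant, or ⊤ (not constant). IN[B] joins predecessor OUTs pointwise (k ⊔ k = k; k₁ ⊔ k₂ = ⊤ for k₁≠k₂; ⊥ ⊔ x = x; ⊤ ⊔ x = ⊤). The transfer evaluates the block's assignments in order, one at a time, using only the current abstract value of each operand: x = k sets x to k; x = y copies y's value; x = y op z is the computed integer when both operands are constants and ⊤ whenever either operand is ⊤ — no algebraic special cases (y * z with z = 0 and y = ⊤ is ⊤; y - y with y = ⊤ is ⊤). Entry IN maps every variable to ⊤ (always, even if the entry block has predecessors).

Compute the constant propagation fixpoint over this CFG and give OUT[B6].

Answer: {a: ⊤, b: ⊤, c: ⊤, d: ⊤, e: ⊤, f: 5}

Derivation:
Converged values:
  B0:   IN=(all ⊤)   OUT=(all ⊤)
  B1:   IN=(all ⊤)   OUT={d:1; rest ⊤}
  B2:   IN=(all ⊤)   OUT=(all ⊤)
  B3:   IN=(all ⊤)   OUT=(all ⊤)
  B4:   IN=(all ⊤)   OUT={f:5; rest ⊤}
  B5:   IN={f:5; rest ⊤}   OUT={c:-4, e:5, f:5; rest ⊤}
  B6:   IN={f:5; rest ⊤}   OUT={f:5; rest ⊤}

Merge at B6: IN[B6] = OUT[B4] ⊔ OUT[B5] = {a: ⊤, b: ⊤, c: ⊤, d: ⊤, e: ⊤, f: 5}
Applying B6's transfer function to that IN value gives OUT[B6] (row B6 above).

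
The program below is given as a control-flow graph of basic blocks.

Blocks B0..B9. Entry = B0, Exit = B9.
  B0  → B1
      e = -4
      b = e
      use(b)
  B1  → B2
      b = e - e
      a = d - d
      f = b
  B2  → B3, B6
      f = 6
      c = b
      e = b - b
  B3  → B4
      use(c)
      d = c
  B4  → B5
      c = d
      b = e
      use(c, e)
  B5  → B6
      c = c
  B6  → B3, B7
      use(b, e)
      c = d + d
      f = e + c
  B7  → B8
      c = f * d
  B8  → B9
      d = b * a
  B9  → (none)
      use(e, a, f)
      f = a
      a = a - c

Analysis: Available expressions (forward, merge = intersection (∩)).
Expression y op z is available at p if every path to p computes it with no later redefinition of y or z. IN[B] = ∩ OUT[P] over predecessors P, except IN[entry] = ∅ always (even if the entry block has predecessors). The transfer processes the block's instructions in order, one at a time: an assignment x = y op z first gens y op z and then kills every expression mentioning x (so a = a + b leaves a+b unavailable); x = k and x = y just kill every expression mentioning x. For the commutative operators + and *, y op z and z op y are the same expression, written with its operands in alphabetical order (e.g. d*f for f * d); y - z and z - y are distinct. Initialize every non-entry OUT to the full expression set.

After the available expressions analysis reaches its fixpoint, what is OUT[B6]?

Per-block solution:
  B0: | IN={} | OUT={}
  B1: | IN={} | OUT={d-d, e-e}
  B2: | IN={d-d, e-e} | OUT={b-b, d-d}
  B3: | IN={} | OUT={}
  B4: | IN={} | OUT={}
  B5: | IN={} | OUT={}
  B6: | IN={} | OUT={c+e, d+d}
  B7: | IN={c+e, d+d} | OUT={d*f, d+d}
  B8: | IN={d*f, d+d} | OUT={a*b}
  B9: | IN={a*b} | OUT={}

Merge at B6: IN[B6] = OUT[B2] ∩ OUT[B5] = {}
Applying B6's transfer function to that IN value gives OUT[B6] (row B6 above).

Answer: {c+e, d+d}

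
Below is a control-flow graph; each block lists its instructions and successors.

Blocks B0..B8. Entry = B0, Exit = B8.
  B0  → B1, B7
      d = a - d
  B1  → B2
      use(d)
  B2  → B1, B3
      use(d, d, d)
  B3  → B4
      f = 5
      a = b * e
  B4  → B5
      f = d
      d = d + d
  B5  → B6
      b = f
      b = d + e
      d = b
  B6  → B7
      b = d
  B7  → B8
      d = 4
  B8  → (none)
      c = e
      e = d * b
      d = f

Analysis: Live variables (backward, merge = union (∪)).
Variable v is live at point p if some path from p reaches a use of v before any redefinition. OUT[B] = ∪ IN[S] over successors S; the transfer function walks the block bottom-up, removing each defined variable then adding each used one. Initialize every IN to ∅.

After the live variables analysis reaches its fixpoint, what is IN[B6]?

Answer: {d, e, f}

Derivation:
Converged values:
  B0: | IN={a, b, d, e, f} | OUT={b, d, e, f}
  B1: | IN={b, d, e} | OUT={b, d, e}
  B2: | IN={b, d, e} | OUT={b, d, e}
  B3: | IN={b, d, e} | OUT={d, e}
  B4: | IN={d, e} | OUT={d, e, f}
  B5: | IN={d, e, f} | OUT={d, e, f}
  B6: | IN={d, e, f} | OUT={b, e, f}
  B7: | IN={b, e, f} | OUT={b, d, e, f}
  B8: | IN={b, d, e, f} | OUT={}

Merge at B6: OUT[B6] = IN[B7] = {b, e, f}
Applying B6's transfer function to that OUT value gives IN[B6] (row B6 above).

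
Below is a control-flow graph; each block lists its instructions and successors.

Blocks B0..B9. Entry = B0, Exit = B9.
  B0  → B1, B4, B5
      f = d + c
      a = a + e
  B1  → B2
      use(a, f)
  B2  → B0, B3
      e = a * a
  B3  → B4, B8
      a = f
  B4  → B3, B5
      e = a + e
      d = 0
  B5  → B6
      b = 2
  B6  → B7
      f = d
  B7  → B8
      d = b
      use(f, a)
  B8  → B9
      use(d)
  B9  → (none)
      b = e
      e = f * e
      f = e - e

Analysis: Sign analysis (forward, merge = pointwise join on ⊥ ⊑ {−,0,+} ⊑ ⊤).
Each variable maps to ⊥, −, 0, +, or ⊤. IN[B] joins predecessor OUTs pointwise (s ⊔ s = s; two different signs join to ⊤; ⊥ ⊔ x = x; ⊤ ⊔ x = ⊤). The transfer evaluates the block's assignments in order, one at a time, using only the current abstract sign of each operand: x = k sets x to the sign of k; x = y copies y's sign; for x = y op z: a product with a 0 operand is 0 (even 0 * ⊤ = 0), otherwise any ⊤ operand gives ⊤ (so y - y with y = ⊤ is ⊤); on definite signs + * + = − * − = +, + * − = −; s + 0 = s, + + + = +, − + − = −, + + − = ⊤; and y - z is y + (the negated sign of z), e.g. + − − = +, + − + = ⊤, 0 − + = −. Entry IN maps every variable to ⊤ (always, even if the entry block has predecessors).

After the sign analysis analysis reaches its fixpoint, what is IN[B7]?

Answer: {a: ⊤, b: +, c: ⊤, d: ⊤, e: ⊤, f: ⊤}

Trace:
Converged values:
  B0:  IN=(all ⊤)  OUT=(all ⊤)
  B1:  IN=(all ⊤)  OUT=(all ⊤)
  B2:  IN=(all ⊤)  OUT=(all ⊤)
  B3:  IN=(all ⊤)  OUT=(all ⊤)
  B4:  IN=(all ⊤)  OUT={d:0; rest ⊤}
  B5:  IN=(all ⊤)  OUT={b:+; rest ⊤}
  B6:  IN={b:+; rest ⊤}  OUT={b:+; rest ⊤}
  B7:  IN={b:+; rest ⊤}  OUT={b:+, d:+; rest ⊤}
  B8:  IN=(all ⊤)  OUT=(all ⊤)
  B9:  IN=(all ⊤)  OUT=(all ⊤)

Merge at B7: IN[B7] = OUT[B6] = {a: ⊤, b: +, c: ⊤, d: ⊤, e: ⊤, f: ⊤}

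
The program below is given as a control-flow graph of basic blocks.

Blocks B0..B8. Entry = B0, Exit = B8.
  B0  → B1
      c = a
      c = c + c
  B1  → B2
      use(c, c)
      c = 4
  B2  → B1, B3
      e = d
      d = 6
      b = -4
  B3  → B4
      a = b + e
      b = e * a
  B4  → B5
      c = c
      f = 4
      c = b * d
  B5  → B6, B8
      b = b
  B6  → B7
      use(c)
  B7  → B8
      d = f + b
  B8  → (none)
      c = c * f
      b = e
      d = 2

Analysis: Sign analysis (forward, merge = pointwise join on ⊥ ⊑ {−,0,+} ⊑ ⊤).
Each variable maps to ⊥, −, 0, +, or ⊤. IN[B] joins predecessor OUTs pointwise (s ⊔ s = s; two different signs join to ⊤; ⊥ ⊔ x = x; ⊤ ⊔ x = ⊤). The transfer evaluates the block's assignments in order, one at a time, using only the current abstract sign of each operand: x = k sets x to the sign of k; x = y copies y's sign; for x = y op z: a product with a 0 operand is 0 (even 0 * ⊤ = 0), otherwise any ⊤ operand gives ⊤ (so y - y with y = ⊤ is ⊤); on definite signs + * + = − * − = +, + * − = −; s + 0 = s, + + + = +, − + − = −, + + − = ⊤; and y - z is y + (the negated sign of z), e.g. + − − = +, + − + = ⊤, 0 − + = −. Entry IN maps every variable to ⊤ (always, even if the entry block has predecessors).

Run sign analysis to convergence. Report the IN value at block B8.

Fixpoint table:
  B0: | IN=(all ⊤) | OUT=(all ⊤)
  B1: | IN=(all ⊤) | OUT={c:+; rest ⊤}
  B2: | IN={c:+; rest ⊤} | OUT={b:-, c:+, d:+; rest ⊤}
  B3: | IN={b:-, c:+, d:+; rest ⊤} | OUT={c:+, d:+; rest ⊤}
  B4: | IN={c:+, d:+; rest ⊤} | OUT={d:+, f:+; rest ⊤}
  B5: | IN={d:+, f:+; rest ⊤} | OUT={d:+, f:+; rest ⊤}
  B6: | IN={d:+, f:+; rest ⊤} | OUT={d:+, f:+; rest ⊤}
  B7: | IN={d:+, f:+; rest ⊤} | OUT={f:+; rest ⊤}
  B8: | IN={f:+; rest ⊤} | OUT={d:+, f:+; rest ⊤}

Merge at B8: IN[B8] = OUT[B5] ⊔ OUT[B7] = {a: ⊤, b: ⊤, c: ⊤, d: ⊤, e: ⊤, f: +}

Answer: {a: ⊤, b: ⊤, c: ⊤, d: ⊤, e: ⊤, f: +}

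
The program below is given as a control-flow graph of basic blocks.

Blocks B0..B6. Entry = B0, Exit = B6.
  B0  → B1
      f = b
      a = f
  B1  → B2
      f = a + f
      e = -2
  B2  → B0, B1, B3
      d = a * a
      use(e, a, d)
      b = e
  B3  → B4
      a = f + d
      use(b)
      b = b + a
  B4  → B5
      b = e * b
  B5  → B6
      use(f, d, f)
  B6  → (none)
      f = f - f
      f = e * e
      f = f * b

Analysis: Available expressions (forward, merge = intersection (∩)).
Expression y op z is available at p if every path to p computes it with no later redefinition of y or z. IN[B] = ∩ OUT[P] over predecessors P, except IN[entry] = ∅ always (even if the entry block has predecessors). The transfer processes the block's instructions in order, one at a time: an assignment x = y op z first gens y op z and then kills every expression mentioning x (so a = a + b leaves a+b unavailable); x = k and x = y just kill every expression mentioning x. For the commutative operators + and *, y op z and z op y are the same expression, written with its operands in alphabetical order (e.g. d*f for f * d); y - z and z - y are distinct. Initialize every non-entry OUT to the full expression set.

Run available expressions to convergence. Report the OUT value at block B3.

Answer: {d+f}

Trace:
Per-block solution:
  B0:  IN={}  OUT={}
  B1:  IN={}  OUT={}
  B2:  IN={}  OUT={a*a}
  B3:  IN={a*a}  OUT={d+f}
  B4:  IN={d+f}  OUT={d+f}
  B5:  IN={d+f}  OUT={d+f}
  B6:  IN={d+f}  OUT={e*e}

Merge at B3: IN[B3] = OUT[B2] = {a*a}
Applying B3's transfer function to that IN value gives OUT[B3] (row B3 above).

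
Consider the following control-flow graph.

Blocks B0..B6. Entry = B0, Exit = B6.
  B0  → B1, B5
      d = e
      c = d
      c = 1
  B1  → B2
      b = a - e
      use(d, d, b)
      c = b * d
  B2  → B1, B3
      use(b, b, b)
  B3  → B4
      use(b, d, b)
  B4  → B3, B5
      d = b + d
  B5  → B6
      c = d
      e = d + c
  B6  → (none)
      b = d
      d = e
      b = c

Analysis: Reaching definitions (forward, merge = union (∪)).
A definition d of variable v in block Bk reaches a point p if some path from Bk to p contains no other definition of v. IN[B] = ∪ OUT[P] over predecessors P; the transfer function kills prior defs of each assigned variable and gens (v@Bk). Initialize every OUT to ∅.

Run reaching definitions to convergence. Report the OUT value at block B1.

Fixpoint table:
  B0:  IN={}  OUT={c@B0, d@B0}
  B1:  IN={b@B1, c@B0, c@B1, d@B0}  OUT={b@B1, c@B1, d@B0}
  B2:  IN={b@B1, c@B1, d@B0}  OUT={b@B1, c@B1, d@B0}
  B3:  IN={b@B1, c@B1, d@B0, d@B4}  OUT={b@B1, c@B1, d@B0, d@B4}
  B4:  IN={b@B1, c@B1, d@B0, d@B4}  OUT={b@B1, c@B1, d@B4}
  B5:  IN={b@B1, c@B0, c@B1, d@B0, d@B4}  OUT={b@B1, c@B5, d@B0, d@B4, e@B5}
  B6:  IN={b@B1, c@B5, d@B0, d@B4, e@B5}  OUT={b@B6, c@B5, d@B6, e@B5}

Merge at B1: IN[B1] = OUT[B0] ⊔ OUT[B2] = {b@B1, c@B0, c@B1, d@B0}
Applying B1's transfer function to that IN value gives OUT[B1] (row B1 above).

Answer: {b@B1, c@B1, d@B0}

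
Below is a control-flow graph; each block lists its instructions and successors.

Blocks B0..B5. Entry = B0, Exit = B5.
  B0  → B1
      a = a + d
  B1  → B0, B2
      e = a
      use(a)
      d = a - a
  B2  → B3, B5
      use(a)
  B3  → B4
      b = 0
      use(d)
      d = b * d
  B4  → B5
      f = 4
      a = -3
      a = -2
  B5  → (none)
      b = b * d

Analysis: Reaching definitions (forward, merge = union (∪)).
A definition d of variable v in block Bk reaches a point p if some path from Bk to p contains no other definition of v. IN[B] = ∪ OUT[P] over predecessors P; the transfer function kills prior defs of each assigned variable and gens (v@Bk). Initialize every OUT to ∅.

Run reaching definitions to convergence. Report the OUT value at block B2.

Per-block solution:
  B0: | IN={a@B0, d@B1, e@B1} | OUT={a@B0, d@B1, e@B1}
  B1: | IN={a@B0, d@B1, e@B1} | OUT={a@B0, d@B1, e@B1}
  B2: | IN={a@B0, d@B1, e@B1} | OUT={a@B0, d@B1, e@B1}
  B3: | IN={a@B0, d@B1, e@B1} | OUT={a@B0, b@B3, d@B3, e@B1}
  B4: | IN={a@B0, b@B3, d@B3, e@B1} | OUT={a@B4, b@B3, d@B3, e@B1, f@B4}
  B5: | IN={a@B0, a@B4, b@B3, d@B1, d@B3, e@B1, f@B4} | OUT={a@B0, a@B4, b@B5, d@B1, d@B3, e@B1, f@B4}

Merge at B2: IN[B2] = OUT[B1] = {a@B0, d@B1, e@B1}
Applying B2's transfer function to that IN value gives OUT[B2] (row B2 above).

Answer: {a@B0, d@B1, e@B1}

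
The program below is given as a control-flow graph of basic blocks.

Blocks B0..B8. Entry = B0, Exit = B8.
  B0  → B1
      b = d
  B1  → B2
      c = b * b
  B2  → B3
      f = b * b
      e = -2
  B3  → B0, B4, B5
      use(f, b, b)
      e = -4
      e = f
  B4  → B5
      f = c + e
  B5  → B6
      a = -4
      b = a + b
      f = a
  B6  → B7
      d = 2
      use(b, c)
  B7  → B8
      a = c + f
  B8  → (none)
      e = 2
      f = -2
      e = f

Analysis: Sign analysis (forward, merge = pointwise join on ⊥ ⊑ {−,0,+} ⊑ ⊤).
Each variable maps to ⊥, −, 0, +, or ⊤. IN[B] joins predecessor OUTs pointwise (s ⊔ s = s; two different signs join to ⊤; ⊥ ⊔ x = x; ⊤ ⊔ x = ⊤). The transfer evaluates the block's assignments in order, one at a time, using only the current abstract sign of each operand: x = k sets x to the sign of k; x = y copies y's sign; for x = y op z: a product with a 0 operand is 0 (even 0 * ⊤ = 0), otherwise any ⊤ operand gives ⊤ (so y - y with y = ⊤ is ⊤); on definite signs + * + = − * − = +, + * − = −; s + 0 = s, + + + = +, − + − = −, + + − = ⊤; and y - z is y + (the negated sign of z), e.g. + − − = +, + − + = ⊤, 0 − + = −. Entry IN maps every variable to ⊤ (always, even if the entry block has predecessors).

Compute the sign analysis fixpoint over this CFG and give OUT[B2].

Converged values:
  B0:  IN=(all ⊤)  OUT=(all ⊤)
  B1:  IN=(all ⊤)  OUT=(all ⊤)
  B2:  IN=(all ⊤)  OUT={e:-; rest ⊤}
  B3:  IN={e:-; rest ⊤}  OUT=(all ⊤)
  B4:  IN=(all ⊤)  OUT=(all ⊤)
  B5:  IN=(all ⊤)  OUT={a:-, f:-; rest ⊤}
  B6:  IN={a:-, f:-; rest ⊤}  OUT={a:-, d:+, f:-; rest ⊤}
  B7:  IN={a:-, d:+, f:-; rest ⊤}  OUT={d:+, f:-; rest ⊤}
  B8:  IN={d:+, f:-; rest ⊤}  OUT={d:+, e:-, f:-; rest ⊤}

Merge at B2: IN[B2] = OUT[B1] = {a: ⊤, b: ⊤, c: ⊤, d: ⊤, e: ⊤, f: ⊤}
Applying B2's transfer function to that IN value gives OUT[B2] (row B2 above).

Answer: {a: ⊤, b: ⊤, c: ⊤, d: ⊤, e: -, f: ⊤}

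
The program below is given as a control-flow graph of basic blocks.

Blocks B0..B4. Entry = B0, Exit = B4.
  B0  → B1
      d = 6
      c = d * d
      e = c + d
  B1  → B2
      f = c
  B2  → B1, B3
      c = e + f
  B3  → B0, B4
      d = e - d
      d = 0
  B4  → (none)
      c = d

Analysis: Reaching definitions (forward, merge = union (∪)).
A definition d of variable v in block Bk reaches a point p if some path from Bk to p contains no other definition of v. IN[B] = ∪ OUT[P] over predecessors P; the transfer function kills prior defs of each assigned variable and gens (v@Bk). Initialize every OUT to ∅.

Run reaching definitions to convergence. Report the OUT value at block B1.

Answer: {c@B0, c@B2, d@B0, e@B0, f@B1}

Derivation:
Fixpoint table:
  B0: | IN={c@B2, d@B3, e@B0, f@B1} | OUT={c@B0, d@B0, e@B0, f@B1}
  B1: | IN={c@B0, c@B2, d@B0, e@B0, f@B1} | OUT={c@B0, c@B2, d@B0, e@B0, f@B1}
  B2: | IN={c@B0, c@B2, d@B0, e@B0, f@B1} | OUT={c@B2, d@B0, e@B0, f@B1}
  B3: | IN={c@B2, d@B0, e@B0, f@B1} | OUT={c@B2, d@B3, e@B0, f@B1}
  B4: | IN={c@B2, d@B3, e@B0, f@B1} | OUT={c@B4, d@B3, e@B0, f@B1}

Merge at B1: IN[B1] = OUT[B0] ⊔ OUT[B2] = {c@B0, c@B2, d@B0, e@B0, f@B1}
Applying B1's transfer function to that IN value gives OUT[B1] (row B1 above).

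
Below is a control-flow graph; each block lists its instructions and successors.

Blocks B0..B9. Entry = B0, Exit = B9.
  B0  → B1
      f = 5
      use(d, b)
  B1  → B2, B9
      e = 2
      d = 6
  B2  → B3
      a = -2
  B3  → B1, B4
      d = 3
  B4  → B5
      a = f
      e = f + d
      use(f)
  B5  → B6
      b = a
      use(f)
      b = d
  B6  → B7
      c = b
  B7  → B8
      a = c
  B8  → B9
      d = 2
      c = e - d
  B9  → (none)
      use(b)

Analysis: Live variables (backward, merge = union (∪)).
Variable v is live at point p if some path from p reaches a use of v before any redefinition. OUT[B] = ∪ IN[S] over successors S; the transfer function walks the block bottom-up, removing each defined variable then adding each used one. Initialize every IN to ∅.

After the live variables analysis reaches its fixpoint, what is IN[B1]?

Converged values:
  B0: | IN={b, d} | OUT={b, f}
  B1: | IN={b, f} | OUT={b, f}
  B2: | IN={b, f} | OUT={b, f}
  B3: | IN={b, f} | OUT={b, d, f}
  B4: | IN={d, f} | OUT={a, d, e, f}
  B5: | IN={a, d, e, f} | OUT={b, e}
  B6: | IN={b, e} | OUT={b, c, e}
  B7: | IN={b, c, e} | OUT={b, e}
  B8: | IN={b, e} | OUT={b}
  B9: | IN={b} | OUT={}

Merge at B1: OUT[B1] = IN[B2] ⊔ IN[B9] = {b, f}
Applying B1's transfer function to that OUT value gives IN[B1] (row B1 above).

Answer: {b, f}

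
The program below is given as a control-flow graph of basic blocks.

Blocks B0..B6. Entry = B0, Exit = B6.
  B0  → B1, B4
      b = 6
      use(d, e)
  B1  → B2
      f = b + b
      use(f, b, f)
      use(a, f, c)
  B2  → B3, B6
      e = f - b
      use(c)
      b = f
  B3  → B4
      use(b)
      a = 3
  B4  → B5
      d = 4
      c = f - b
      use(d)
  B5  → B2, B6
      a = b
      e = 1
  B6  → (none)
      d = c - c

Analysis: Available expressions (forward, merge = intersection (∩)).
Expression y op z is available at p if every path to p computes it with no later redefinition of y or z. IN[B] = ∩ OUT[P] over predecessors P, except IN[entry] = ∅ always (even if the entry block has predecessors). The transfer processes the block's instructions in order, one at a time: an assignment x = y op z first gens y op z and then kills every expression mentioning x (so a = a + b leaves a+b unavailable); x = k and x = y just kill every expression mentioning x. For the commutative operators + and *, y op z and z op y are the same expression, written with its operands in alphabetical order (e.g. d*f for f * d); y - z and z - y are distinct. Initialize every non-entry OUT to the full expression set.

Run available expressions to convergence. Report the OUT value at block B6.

Answer: {c-c}

Trace:
Fixpoint table:
  B0:   IN={}   OUT={}
  B1:   IN={}   OUT={b+b}
  B2:   IN={}   OUT={}
  B3:   IN={}   OUT={}
  B4:   IN={}   OUT={f-b}
  B5:   IN={f-b}   OUT={f-b}
  B6:   IN={}   OUT={c-c}

Merge at B6: IN[B6] = OUT[B2] ∩ OUT[B5] = {}
Applying B6's transfer function to that IN value gives OUT[B6] (row B6 above).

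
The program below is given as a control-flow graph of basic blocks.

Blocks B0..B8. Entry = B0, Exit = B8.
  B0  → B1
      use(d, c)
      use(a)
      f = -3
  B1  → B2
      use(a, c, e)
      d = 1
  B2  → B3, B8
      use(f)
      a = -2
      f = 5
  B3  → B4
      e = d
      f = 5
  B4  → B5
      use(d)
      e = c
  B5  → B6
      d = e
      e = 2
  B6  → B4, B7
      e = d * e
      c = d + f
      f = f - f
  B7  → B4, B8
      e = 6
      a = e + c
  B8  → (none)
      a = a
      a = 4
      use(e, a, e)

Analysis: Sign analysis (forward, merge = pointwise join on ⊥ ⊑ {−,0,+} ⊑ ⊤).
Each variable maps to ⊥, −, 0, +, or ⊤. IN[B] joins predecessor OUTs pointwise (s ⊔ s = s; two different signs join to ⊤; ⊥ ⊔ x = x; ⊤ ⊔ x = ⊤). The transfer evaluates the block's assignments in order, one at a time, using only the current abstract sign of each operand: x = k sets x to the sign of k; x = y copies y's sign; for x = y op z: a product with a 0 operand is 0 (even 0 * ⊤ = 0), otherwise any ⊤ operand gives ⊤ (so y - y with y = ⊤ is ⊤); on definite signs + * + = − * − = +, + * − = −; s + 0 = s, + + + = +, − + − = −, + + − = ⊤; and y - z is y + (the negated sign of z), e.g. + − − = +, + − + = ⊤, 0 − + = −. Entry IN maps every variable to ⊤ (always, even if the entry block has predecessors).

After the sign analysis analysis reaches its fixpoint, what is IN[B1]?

Answer: {a: ⊤, b: ⊤, c: ⊤, d: ⊤, e: ⊤, f: -}

Working:
Fixpoint table:
  B0: | IN=(all ⊤) | OUT={f:-; rest ⊤}
  B1: | IN={f:-; rest ⊤} | OUT={d:+, f:-; rest ⊤}
  B2: | IN={d:+, f:-; rest ⊤} | OUT={a:-, d:+, f:+; rest ⊤}
  B3: | IN={a:-, d:+, f:+; rest ⊤} | OUT={a:-, d:+, e:+, f:+; rest ⊤}
  B4: | IN=(all ⊤) | OUT=(all ⊤)
  B5: | IN=(all ⊤) | OUT={e:+; rest ⊤}
  B6: | IN={e:+; rest ⊤} | OUT=(all ⊤)
  B7: | IN=(all ⊤) | OUT={e:+; rest ⊤}
  B8: | IN=(all ⊤) | OUT={a:+; rest ⊤}

Merge at B1: IN[B1] = OUT[B0] = {a: ⊤, b: ⊤, c: ⊤, d: ⊤, e: ⊤, f: -}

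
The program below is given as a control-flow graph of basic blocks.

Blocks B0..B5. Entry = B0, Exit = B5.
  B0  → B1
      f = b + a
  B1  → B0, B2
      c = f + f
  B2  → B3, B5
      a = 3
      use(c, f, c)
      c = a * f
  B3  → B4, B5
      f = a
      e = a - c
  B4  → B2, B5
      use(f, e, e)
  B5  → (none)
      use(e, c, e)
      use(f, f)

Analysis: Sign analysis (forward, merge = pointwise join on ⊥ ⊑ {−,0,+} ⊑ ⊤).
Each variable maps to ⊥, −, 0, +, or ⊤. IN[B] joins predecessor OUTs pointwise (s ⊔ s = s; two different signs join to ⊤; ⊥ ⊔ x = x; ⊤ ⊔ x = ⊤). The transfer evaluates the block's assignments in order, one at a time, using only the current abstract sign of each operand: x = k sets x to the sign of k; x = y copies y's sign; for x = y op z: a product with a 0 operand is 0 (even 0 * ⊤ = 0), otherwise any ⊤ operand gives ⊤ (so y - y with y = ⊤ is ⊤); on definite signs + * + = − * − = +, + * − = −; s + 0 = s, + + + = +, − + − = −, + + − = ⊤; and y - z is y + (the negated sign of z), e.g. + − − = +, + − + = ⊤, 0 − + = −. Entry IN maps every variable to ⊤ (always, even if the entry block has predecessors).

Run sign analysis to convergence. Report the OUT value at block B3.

Answer: {a: +, b: ⊤, c: ⊤, d: ⊤, e: ⊤, f: +}

Derivation:
Fixpoint table:
  B0:   IN=(all ⊤)   OUT=(all ⊤)
  B1:   IN=(all ⊤)   OUT=(all ⊤)
  B2:   IN=(all ⊤)   OUT={a:+; rest ⊤}
  B3:   IN={a:+; rest ⊤}   OUT={a:+, f:+; rest ⊤}
  B4:   IN={a:+, f:+; rest ⊤}   OUT={a:+, f:+; rest ⊤}
  B5:   IN={a:+; rest ⊤}   OUT={a:+; rest ⊤}

Merge at B3: IN[B3] = OUT[B2] = {a: +, b: ⊤, c: ⊤, d: ⊤, e: ⊤, f: ⊤}
Applying B3's transfer function to that IN value gives OUT[B3] (row B3 above).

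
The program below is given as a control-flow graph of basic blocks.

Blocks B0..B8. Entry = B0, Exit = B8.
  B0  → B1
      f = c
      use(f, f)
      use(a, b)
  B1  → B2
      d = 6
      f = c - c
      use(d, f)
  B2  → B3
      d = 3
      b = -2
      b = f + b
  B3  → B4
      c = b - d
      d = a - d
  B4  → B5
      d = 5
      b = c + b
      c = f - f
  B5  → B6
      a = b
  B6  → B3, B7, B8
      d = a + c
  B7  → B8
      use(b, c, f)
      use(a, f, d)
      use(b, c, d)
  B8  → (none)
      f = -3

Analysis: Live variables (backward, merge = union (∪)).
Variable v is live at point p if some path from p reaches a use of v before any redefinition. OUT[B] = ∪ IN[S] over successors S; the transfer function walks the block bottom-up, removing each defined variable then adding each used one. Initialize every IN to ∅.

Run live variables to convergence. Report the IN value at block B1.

Per-block solution:
  B0:   IN={a, b, c}   OUT={a, c}
  B1:   IN={a, c}   OUT={a, f}
  B2:   IN={a, f}   OUT={a, b, d, f}
  B3:   IN={a, b, d, f}   OUT={b, c, f}
  B4:   IN={b, c, f}   OUT={b, c, f}
  B5:   IN={b, c, f}   OUT={a, b, c, f}
  B6:   IN={a, b, c, f}   OUT={a, b, c, d, f}
  B7:   IN={a, b, c, d, f}   OUT={}
  B8:   IN={}   OUT={}

Merge at B1: OUT[B1] = IN[B2] = {a, f}
Applying B1's transfer function to that OUT value gives IN[B1] (row B1 above).

Answer: {a, c}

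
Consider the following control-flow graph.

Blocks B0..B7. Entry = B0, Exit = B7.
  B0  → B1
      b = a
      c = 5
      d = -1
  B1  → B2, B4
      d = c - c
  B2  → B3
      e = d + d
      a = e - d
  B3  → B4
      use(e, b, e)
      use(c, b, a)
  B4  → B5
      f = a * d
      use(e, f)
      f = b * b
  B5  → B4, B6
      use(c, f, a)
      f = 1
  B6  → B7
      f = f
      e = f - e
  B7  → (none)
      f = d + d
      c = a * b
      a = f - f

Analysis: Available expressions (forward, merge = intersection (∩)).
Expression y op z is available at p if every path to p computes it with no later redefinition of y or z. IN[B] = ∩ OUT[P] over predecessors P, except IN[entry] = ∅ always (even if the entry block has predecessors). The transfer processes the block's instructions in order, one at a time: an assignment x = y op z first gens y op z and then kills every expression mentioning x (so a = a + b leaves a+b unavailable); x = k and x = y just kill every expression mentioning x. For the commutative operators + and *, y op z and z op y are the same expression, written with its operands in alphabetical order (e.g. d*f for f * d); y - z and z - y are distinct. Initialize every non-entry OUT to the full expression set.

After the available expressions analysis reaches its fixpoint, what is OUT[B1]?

Fixpoint table:
  B0:  IN={}  OUT={}
  B1:  IN={}  OUT={c-c}
  B2:  IN={c-c}  OUT={c-c, d+d, e-d}
  B3:  IN={c-c, d+d, e-d}  OUT={c-c, d+d, e-d}
  B4:  IN={c-c}  OUT={a*d, b*b, c-c}
  B5:  IN={a*d, b*b, c-c}  OUT={a*d, b*b, c-c}
  B6:  IN={a*d, b*b, c-c}  OUT={a*d, b*b, c-c}
  B7:  IN={a*d, b*b, c-c}  OUT={b*b, d+d, f-f}

Merge at B1: IN[B1] = OUT[B0] = {}
Applying B1's transfer function to that IN value gives OUT[B1] (row B1 above).

Answer: {c-c}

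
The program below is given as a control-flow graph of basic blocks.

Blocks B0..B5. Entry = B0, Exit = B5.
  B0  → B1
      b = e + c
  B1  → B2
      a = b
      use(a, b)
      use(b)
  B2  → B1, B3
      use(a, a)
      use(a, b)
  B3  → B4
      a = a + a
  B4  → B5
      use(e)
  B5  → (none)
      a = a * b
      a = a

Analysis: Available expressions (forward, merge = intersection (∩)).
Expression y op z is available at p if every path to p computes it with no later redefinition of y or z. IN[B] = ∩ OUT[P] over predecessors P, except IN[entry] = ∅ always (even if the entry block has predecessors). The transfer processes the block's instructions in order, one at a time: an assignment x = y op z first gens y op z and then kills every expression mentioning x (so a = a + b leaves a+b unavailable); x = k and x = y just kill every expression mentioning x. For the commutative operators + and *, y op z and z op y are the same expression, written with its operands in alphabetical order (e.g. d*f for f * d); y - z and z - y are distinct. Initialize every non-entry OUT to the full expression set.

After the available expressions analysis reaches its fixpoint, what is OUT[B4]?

Per-block solution:
  B0:  IN={}  OUT={c+e}
  B1:  IN={c+e}  OUT={c+e}
  B2:  IN={c+e}  OUT={c+e}
  B3:  IN={c+e}  OUT={c+e}
  B4:  IN={c+e}  OUT={c+e}
  B5:  IN={c+e}  OUT={c+e}

Merge at B4: IN[B4] = OUT[B3] = {c+e}
Applying B4's transfer function to that IN value gives OUT[B4] (row B4 above).

Answer: {c+e}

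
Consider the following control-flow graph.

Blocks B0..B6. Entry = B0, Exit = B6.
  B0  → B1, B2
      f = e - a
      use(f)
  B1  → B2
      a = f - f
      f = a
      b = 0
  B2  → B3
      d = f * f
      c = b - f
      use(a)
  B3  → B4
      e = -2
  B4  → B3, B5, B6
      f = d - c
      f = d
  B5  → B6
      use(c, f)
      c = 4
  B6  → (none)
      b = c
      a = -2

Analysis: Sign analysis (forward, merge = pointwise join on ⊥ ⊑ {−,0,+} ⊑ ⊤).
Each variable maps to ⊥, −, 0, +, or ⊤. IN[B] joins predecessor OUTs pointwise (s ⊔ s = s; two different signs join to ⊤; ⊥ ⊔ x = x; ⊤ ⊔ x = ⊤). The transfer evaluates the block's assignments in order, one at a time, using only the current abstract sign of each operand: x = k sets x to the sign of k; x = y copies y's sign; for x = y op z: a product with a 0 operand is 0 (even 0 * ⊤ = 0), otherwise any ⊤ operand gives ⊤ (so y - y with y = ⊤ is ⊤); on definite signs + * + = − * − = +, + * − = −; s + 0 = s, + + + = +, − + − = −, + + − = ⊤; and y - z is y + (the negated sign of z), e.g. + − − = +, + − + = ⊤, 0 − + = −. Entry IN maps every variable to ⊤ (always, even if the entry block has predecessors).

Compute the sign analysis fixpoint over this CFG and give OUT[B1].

Answer: {a: ⊤, b: 0, c: ⊤, d: ⊤, e: ⊤, f: ⊤}

Trace:
Per-block solution:
  B0:   IN=(all ⊤)   OUT=(all ⊤)
  B1:   IN=(all ⊤)   OUT={b:0; rest ⊤}
  B2:   IN=(all ⊤)   OUT=(all ⊤)
  B3:   IN=(all ⊤)   OUT={e:-; rest ⊤}
  B4:   IN={e:-; rest ⊤}   OUT={e:-; rest ⊤}
  B5:   IN={e:-; rest ⊤}   OUT={c:+, e:-; rest ⊤}
  B6:   IN={e:-; rest ⊤}   OUT={a:-, e:-; rest ⊤}

Merge at B1: IN[B1] = OUT[B0] = {a: ⊤, b: ⊤, c: ⊤, d: ⊤, e: ⊤, f: ⊤}
Applying B1's transfer function to that IN value gives OUT[B1] (row B1 above).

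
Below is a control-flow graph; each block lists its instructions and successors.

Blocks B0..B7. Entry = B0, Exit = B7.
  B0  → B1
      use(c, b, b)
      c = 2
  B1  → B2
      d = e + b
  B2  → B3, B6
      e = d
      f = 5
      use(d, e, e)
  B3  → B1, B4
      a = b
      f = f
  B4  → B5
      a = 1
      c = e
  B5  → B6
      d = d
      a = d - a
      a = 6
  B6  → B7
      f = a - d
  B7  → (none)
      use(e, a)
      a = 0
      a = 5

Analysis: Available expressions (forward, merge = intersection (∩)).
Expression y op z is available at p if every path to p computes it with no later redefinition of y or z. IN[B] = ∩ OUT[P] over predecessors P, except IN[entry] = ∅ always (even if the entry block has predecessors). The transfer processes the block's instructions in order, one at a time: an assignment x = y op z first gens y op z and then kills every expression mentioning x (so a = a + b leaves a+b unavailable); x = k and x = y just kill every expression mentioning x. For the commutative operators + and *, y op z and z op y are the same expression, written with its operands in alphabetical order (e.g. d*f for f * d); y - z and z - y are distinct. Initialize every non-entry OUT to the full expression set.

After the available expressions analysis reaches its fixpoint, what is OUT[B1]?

Fixpoint table:
  B0:  IN={}  OUT={}
  B1:  IN={}  OUT={b+e}
  B2:  IN={b+e}  OUT={}
  B3:  IN={}  OUT={}
  B4:  IN={}  OUT={}
  B5:  IN={}  OUT={}
  B6:  IN={}  OUT={a-d}
  B7:  IN={a-d}  OUT={}

Merge at B1: IN[B1] = OUT[B0] ∩ OUT[B3] = {}
Applying B1's transfer function to that IN value gives OUT[B1] (row B1 above).

Answer: {b+e}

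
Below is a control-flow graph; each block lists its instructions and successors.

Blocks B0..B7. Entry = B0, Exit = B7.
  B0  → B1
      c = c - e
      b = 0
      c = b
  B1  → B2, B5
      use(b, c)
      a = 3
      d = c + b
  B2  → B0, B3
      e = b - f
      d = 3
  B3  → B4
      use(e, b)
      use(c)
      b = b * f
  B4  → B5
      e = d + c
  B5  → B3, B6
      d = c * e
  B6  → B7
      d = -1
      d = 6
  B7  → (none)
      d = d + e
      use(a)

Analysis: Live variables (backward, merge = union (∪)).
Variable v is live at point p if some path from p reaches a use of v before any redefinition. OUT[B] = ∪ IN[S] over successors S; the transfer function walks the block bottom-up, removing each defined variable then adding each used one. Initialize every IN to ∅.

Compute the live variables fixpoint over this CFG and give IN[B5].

Answer: {a, b, c, e, f}

Working:
Per-block solution:
  B0:  IN={c, e, f}  OUT={b, c, e, f}
  B1:  IN={b, c, e, f}  OUT={a, b, c, e, f}
  B2:  IN={a, b, c, f}  OUT={a, b, c, d, e, f}
  B3:  IN={a, b, c, d, e, f}  OUT={a, b, c, d, f}
  B4:  IN={a, b, c, d, f}  OUT={a, b, c, e, f}
  B5:  IN={a, b, c, e, f}  OUT={a, b, c, d, e, f}
  B6:  IN={a, e}  OUT={a, d, e}
  B7:  IN={a, d, e}  OUT={}

Merge at B5: OUT[B5] = IN[B3] ⊔ IN[B6] = {a, b, c, d, e, f}
Applying B5's transfer function to that OUT value gives IN[B5] (row B5 above).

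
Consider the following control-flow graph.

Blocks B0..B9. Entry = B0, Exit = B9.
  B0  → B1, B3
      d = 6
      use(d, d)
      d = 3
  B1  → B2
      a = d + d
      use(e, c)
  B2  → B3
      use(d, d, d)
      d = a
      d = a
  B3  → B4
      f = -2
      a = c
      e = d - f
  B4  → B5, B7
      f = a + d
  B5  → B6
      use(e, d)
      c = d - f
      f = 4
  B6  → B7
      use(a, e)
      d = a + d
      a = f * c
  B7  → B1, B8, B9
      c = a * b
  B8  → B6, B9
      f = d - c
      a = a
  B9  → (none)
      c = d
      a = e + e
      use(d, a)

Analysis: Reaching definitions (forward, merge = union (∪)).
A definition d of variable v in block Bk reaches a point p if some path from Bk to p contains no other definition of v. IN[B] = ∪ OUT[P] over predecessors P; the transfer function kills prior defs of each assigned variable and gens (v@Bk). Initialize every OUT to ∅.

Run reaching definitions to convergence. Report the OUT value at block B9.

Fixpoint table:
  B0:   IN={}   OUT={d@B0}
  B1:   IN={a@B3, a@B6, c@B7, d@B0, d@B2, d@B6, e@B3, f@B4, f@B5, f@B8}   OUT={a@B1, c@B7, d@B0, d@B2, d@B6, e@B3, f@B4, f@B5, f@B8}
  B2:   IN={a@B1, c@B7, d@B0, d@B2, d@B6, e@B3, f@B4, f@B5, f@B8}   OUT={a@B1, c@B7, d@B2, e@B3, f@B4, f@B5, f@B8}
  B3:   IN={a@B1, c@B7, d@B0, d@B2, e@B3, f@B4, f@B5, f@B8}   OUT={a@B3, c@B7, d@B0, d@B2, e@B3, f@B3}
  B4:   IN={a@B3, c@B7, d@B0, d@B2, e@B3, f@B3}   OUT={a@B3, c@B7, d@B0, d@B2, e@B3, f@B4}
  B5:   IN={a@B3, c@B7, d@B0, d@B2, e@B3, f@B4}   OUT={a@B3, c@B5, d@B0, d@B2, e@B3, f@B5}
  B6:   IN={a@B3, a@B8, c@B5, c@B7, d@B0, d@B2, d@B6, e@B3, f@B5, f@B8}   OUT={a@B6, c@B5, c@B7, d@B6, e@B3, f@B5, f@B8}
  B7:   IN={a@B3, a@B6, c@B5, c@B7, d@B0, d@B2, d@B6, e@B3, f@B4, f@B5, f@B8}   OUT={a@B3, a@B6, c@B7, d@B0, d@B2, d@B6, e@B3, f@B4, f@B5, f@B8}
  B8:   IN={a@B3, a@B6, c@B7, d@B0, d@B2, d@B6, e@B3, f@B4, f@B5, f@B8}   OUT={a@B8, c@B7, d@B0, d@B2, d@B6, e@B3, f@B8}
  B9:   IN={a@B3, a@B6, a@B8, c@B7, d@B0, d@B2, d@B6, e@B3, f@B4, f@B5, f@B8}   OUT={a@B9, c@B9, d@B0, d@B2, d@B6, e@B3, f@B4, f@B5, f@B8}

Merge at B9: IN[B9] = OUT[B7] ⊔ OUT[B8] = {a@B3, a@B6, a@B8, c@B7, d@B0, d@B2, d@B6, e@B3, f@B4, f@B5, f@B8}
Applying B9's transfer function to that IN value gives OUT[B9] (row B9 above).

Answer: {a@B9, c@B9, d@B0, d@B2, d@B6, e@B3, f@B4, f@B5, f@B8}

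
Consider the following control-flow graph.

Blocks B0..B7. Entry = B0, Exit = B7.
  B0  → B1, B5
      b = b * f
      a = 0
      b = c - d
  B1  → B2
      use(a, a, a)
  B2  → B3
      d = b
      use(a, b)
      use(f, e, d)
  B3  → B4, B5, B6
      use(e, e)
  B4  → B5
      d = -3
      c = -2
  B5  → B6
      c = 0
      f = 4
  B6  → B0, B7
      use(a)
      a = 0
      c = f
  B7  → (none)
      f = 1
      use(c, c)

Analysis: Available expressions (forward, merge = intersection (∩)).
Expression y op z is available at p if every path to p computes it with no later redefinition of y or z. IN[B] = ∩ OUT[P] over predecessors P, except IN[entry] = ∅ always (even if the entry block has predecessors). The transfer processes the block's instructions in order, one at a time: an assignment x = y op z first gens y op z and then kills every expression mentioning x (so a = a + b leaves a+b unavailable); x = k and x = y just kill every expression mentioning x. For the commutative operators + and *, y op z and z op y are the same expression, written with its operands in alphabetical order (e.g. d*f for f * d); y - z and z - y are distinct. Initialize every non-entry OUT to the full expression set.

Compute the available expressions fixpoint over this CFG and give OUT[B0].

Converged values:
  B0:  IN={}  OUT={c-d}
  B1:  IN={c-d}  OUT={c-d}
  B2:  IN={c-d}  OUT={}
  B3:  IN={}  OUT={}
  B4:  IN={}  OUT={}
  B5:  IN={}  OUT={}
  B6:  IN={}  OUT={}
  B7:  IN={}  OUT={}

Merge at B0 (entry node, so the boundary value {} is joined with the incoming edge(s)): IN[B0] = {} ∩ OUT[B6] = {}
Applying B0's transfer function to that IN value gives OUT[B0] (row B0 above).

Answer: {c-d}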